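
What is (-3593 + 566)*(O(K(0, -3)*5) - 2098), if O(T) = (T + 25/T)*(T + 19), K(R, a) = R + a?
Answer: 6552446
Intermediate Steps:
O(T) = (19 + T)*(T + 25/T) (O(T) = (T + 25/T)*(19 + T) = (19 + T)*(T + 25/T))
(-3593 + 566)*(O(K(0, -3)*5) - 2098) = (-3593 + 566)*((25 + ((0 - 3)*5)² + 19*((0 - 3)*5) + 475/(((0 - 3)*5))) - 2098) = -3027*((25 + (-3*5)² + 19*(-3*5) + 475/((-3*5))) - 2098) = -3027*((25 + (-15)² + 19*(-15) + 475/(-15)) - 2098) = -3027*((25 + 225 - 285 + 475*(-1/15)) - 2098) = -3027*((25 + 225 - 285 - 95/3) - 2098) = -3027*(-200/3 - 2098) = -3027*(-6494/3) = 6552446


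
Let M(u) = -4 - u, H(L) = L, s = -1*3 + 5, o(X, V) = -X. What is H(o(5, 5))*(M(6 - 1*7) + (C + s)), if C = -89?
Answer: 450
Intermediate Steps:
s = 2 (s = -3 + 5 = 2)
H(o(5, 5))*(M(6 - 1*7) + (C + s)) = (-1*5)*((-4 - (6 - 1*7)) + (-89 + 2)) = -5*((-4 - (6 - 7)) - 87) = -5*((-4 - 1*(-1)) - 87) = -5*((-4 + 1) - 87) = -5*(-3 - 87) = -5*(-90) = 450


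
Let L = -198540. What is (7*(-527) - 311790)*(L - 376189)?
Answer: 181314930191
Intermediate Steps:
(7*(-527) - 311790)*(L - 376189) = (7*(-527) - 311790)*(-198540 - 376189) = (-3689 - 311790)*(-574729) = -315479*(-574729) = 181314930191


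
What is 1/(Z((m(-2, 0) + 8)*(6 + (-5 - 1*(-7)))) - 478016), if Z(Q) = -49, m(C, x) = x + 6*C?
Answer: -1/478065 ≈ -2.0918e-6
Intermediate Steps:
1/(Z((m(-2, 0) + 8)*(6 + (-5 - 1*(-7)))) - 478016) = 1/(-49 - 478016) = 1/(-478065) = -1/478065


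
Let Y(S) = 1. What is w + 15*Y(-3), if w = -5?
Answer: 10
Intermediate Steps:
w + 15*Y(-3) = -5 + 15*1 = -5 + 15 = 10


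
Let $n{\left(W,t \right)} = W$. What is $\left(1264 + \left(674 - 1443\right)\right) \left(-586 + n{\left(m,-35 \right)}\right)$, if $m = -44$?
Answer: $-311850$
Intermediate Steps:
$\left(1264 + \left(674 - 1443\right)\right) \left(-586 + n{\left(m,-35 \right)}\right) = \left(1264 + \left(674 - 1443\right)\right) \left(-586 - 44\right) = \left(1264 - 769\right) \left(-630\right) = 495 \left(-630\right) = -311850$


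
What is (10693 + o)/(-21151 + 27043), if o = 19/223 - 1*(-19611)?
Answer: 6757811/1313916 ≈ 5.1433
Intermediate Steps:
o = 4373272/223 (o = (1/223)*19 + 19611 = 19/223 + 19611 = 4373272/223 ≈ 19611.)
(10693 + o)/(-21151 + 27043) = (10693 + 4373272/223)/(-21151 + 27043) = (6757811/223)/5892 = (6757811/223)*(1/5892) = 6757811/1313916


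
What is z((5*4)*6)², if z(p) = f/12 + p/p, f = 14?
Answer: 169/36 ≈ 4.6944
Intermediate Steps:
z(p) = 13/6 (z(p) = 14/12 + p/p = 14*(1/12) + 1 = 7/6 + 1 = 13/6)
z((5*4)*6)² = (13/6)² = 169/36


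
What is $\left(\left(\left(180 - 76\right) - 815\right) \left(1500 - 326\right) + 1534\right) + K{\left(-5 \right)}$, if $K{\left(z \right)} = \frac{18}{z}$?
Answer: $- \frac{4165918}{5} \approx -8.3318 \cdot 10^{5}$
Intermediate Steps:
$\left(\left(\left(180 - 76\right) - 815\right) \left(1500 - 326\right) + 1534\right) + K{\left(-5 \right)} = \left(\left(\left(180 - 76\right) - 815\right) \left(1500 - 326\right) + 1534\right) + \frac{18}{-5} = \left(\left(\left(180 - 76\right) - 815\right) 1174 + 1534\right) + 18 \left(- \frac{1}{5}\right) = \left(\left(104 - 815\right) 1174 + 1534\right) - \frac{18}{5} = \left(\left(-711\right) 1174 + 1534\right) - \frac{18}{5} = \left(-834714 + 1534\right) - \frac{18}{5} = -833180 - \frac{18}{5} = - \frac{4165918}{5}$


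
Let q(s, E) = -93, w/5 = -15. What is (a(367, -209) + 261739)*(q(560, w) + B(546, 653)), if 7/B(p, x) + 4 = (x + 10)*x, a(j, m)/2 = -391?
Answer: -10506898121236/432935 ≈ -2.4269e+7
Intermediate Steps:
w = -75 (w = 5*(-15) = -75)
a(j, m) = -782 (a(j, m) = 2*(-391) = -782)
B(p, x) = 7/(-4 + x*(10 + x)) (B(p, x) = 7/(-4 + (x + 10)*x) = 7/(-4 + (10 + x)*x) = 7/(-4 + x*(10 + x)))
(a(367, -209) + 261739)*(q(560, w) + B(546, 653)) = (-782 + 261739)*(-93 + 7/(-4 + 653**2 + 10*653)) = 260957*(-93 + 7/(-4 + 426409 + 6530)) = 260957*(-93 + 7/432935) = 260957*(-40262948/432935) = -10506898121236/432935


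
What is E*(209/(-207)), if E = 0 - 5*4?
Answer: 4180/207 ≈ 20.193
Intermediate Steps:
E = -20 (E = 0 - 20 = -20)
E*(209/(-207)) = -4180/(-207) = -4180*(-1)/207 = -20*(-209/207) = 4180/207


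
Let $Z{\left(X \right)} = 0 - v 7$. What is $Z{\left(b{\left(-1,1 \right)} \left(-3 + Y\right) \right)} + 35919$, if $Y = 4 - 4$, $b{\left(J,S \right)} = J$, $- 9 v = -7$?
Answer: $\frac{323222}{9} \approx 35914.0$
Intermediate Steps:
$v = \frac{7}{9}$ ($v = \left(- \frac{1}{9}\right) \left(-7\right) = \frac{7}{9} \approx 0.77778$)
$Y = 0$ ($Y = 4 - 4 = 0$)
$Z{\left(X \right)} = - \frac{49}{9}$ ($Z{\left(X \right)} = 0 - \frac{7}{9} \cdot 7 = 0 - \frac{49}{9} = - \frac{49}{9}$)
$Z{\left(b{\left(-1,1 \right)} \left(-3 + Y\right) \right)} + 35919 = - \frac{49}{9} + 35919 = \frac{323222}{9}$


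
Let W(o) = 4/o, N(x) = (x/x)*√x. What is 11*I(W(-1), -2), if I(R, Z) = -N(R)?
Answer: -22*I ≈ -22.0*I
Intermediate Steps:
N(x) = √x (N(x) = 1*√x = √x)
I(R, Z) = -√R
11*I(W(-1), -2) = 11*(-√(4/(-1))) = 11*(-√(4*(-1))) = 11*(-√(-4)) = 11*(-2*I) = -22*I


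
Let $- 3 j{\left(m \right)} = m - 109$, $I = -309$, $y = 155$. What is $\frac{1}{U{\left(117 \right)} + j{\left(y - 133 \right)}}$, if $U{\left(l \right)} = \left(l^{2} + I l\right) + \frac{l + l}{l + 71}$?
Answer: $- \frac{94}{2108773} \approx -4.4576 \cdot 10^{-5}$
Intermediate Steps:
$U{\left(l \right)} = l^{2} - 309 l + \frac{2 l}{71 + l}$ ($U{\left(l \right)} = \left(l^{2} - 309 l\right) + \frac{l + l}{l + 71} = \left(l^{2} - 309 l\right) + \frac{2 l}{71 + l} = l^{2} - 309 l + \frac{2 l}{71 + l}$)
$j{\left(m \right)} = \frac{109}{3} - \frac{m}{3}$ ($j{\left(m \right)} = - \frac{m - 109}{3} = - \frac{-109 + m}{3} = \frac{109}{3} - \frac{m}{3}$)
$\frac{1}{U{\left(117 \right)} + j{\left(y - 133 \right)}} = \frac{1}{\frac{117 \left(-21937 + 117^{2} - 27846\right)}{71 + 117} + \left(\frac{109}{3} - \frac{155 - 133}{3}\right)} = \frac{1}{\frac{117 \left(-21937 + 13689 - 27846\right)}{188} + \left(\frac{109}{3} - \frac{155 - 133}{3}\right)} = \frac{1}{117 \cdot \frac{1}{188} \left(-36094\right) + \left(\frac{109}{3} - \frac{22}{3}\right)} = \frac{1}{- \frac{2111499}{94} + \left(\frac{109}{3} - \frac{22}{3}\right)} = \frac{1}{- \frac{2111499}{94} + 29} = \frac{1}{- \frac{2108773}{94}} = - \frac{94}{2108773}$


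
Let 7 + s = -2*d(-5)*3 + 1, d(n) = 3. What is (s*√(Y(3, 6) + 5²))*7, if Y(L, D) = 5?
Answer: -168*√30 ≈ -920.17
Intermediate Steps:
s = -24 (s = -7 + (-2*3*3 + 1) = -7 + (-6*3 + 1) = -7 + (-18 + 1) = -7 - 17 = -24)
(s*√(Y(3, 6) + 5²))*7 = -24*√(5 + 5²)*7 = -24*√(5 + 25)*7 = -24*√30*7 = -168*√30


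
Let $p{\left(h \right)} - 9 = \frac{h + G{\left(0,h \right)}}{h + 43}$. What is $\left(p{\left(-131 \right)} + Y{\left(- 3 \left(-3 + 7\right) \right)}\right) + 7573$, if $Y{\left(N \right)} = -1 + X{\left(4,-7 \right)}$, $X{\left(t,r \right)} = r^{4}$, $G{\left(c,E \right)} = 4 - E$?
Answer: $\frac{219603}{22} \approx 9982.0$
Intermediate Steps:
$Y{\left(N \right)} = 2400$ ($Y{\left(N \right)} = -1 + \left(-7\right)^{4} = -1 + 2401 = 2400$)
$p{\left(h \right)} = 9 + \frac{4}{43 + h}$ ($p{\left(h \right)} = 9 + \frac{h - \left(-4 + h\right)}{h + 43} = 9 + \frac{4}{43 + h}$)
$\left(p{\left(-131 \right)} + Y{\left(- 3 \left(-3 + 7\right) \right)}\right) + 7573 = \left(\frac{391 + 9 \left(-131\right)}{43 - 131} + 2400\right) + 7573 = \left(\frac{391 - 1179}{-88} + 2400\right) + 7573 = \left(\left(- \frac{1}{88}\right) \left(-788\right) + 2400\right) + 7573 = \left(\frac{197}{22} + 2400\right) + 7573 = \frac{52997}{22} + 7573 = \frac{219603}{22}$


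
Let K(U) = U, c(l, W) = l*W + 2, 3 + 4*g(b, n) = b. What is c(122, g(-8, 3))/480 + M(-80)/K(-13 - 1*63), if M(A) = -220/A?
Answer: -13333/18240 ≈ -0.73098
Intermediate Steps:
g(b, n) = -3/4 + b/4
c(l, W) = 2 + W*l (c(l, W) = W*l + 2 = 2 + W*l)
c(122, g(-8, 3))/480 + M(-80)/K(-13 - 1*63) = (2 + (-3/4 + (1/4)*(-8))*122)/480 + (-220/(-80))/(-13 - 1*63) = (2 + (-3/4 - 2)*122)*(1/480) + (-220*(-1/80))/(-13 - 63) = (2 - 11/4*122)*(1/480) + (11/4)/(-76) = (2 - 671/2)*(1/480) + (11/4)*(-1/76) = -667/2*1/480 - 11/304 = -667/960 - 11/304 = -13333/18240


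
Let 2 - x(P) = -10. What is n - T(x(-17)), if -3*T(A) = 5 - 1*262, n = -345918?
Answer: -1038011/3 ≈ -3.4600e+5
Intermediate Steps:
x(P) = 12 (x(P) = 2 - 1*(-10) = 2 + 10 = 12)
T(A) = 257/3 (T(A) = -(5 - 1*262)/3 = -(5 - 262)/3 = -⅓*(-257) = 257/3)
n - T(x(-17)) = -345918 - 1*257/3 = -345918 - 257/3 = -1038011/3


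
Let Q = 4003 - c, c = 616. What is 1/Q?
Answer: 1/3387 ≈ 0.00029525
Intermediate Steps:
Q = 3387 (Q = 4003 - 1*616 = 4003 - 616 = 3387)
1/Q = 1/3387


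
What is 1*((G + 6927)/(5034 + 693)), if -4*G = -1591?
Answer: 353/276 ≈ 1.2790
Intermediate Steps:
G = 1591/4 (G = -1/4*(-1591) = 1591/4 ≈ 397.75)
1*((G + 6927)/(5034 + 693)) = 1*((1591/4 + 6927)/(5034 + 693)) = 1*((29299/4)/5727) = 1*((29299/4)*(1/5727)) = 1*(353/276) = 353/276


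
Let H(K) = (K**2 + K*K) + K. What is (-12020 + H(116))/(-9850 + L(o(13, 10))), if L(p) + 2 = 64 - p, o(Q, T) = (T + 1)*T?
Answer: -1072/707 ≈ -1.5163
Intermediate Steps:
o(Q, T) = T*(1 + T) (o(Q, T) = (1 + T)*T = T*(1 + T))
H(K) = K + 2*K**2 (H(K) = (K**2 + K**2) + K = 2*K**2 + K = K + 2*K**2)
L(p) = 62 - p (L(p) = -2 + (64 - p) = 62 - p)
(-12020 + H(116))/(-9850 + L(o(13, 10))) = (-12020 + 116*(1 + 2*116))/(-9850 + (62 - 10*(1 + 10))) = (-12020 + 116*(1 + 232))/(-9850 + (62 - 10*11)) = (-12020 + 116*233)/(-9850 + (62 - 1*110)) = (-12020 + 27028)/(-9850 + (62 - 110)) = 15008/(-9850 - 48) = 15008/(-9898) = 15008*(-1/9898) = -1072/707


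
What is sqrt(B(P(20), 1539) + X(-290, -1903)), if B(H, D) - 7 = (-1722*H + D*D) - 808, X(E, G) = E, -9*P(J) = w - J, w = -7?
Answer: 2*sqrt(590566) ≈ 1537.0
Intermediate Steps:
P(J) = 7/9 + J/9 (P(J) = -(-7 - J)/9 = 7/9 + J/9)
B(H, D) = -801 + D**2 - 1722*H (B(H, D) = 7 + ((-1722*H + D*D) - 808) = 7 + ((-1722*H + D**2) - 808) = 7 + ((D**2 - 1722*H) - 808) = 7 + (-808 + D**2 - 1722*H) = -801 + D**2 - 1722*H)
sqrt(B(P(20), 1539) + X(-290, -1903)) = sqrt((-801 + 1539**2 - 1722*(7/9 + (1/9)*20)) - 290) = sqrt((-801 + 2368521 - 1722*(7/9 + 20/9)) - 290) = sqrt((-801 + 2368521 - 1722*3) - 290) = sqrt((-801 + 2368521 - 5166) - 290) = sqrt(2362554 - 290) = sqrt(2362264) = 2*sqrt(590566)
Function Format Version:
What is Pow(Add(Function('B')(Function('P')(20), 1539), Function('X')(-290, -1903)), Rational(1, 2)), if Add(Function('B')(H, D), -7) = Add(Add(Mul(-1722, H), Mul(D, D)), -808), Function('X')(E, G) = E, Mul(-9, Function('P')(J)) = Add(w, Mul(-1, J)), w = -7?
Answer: Mul(2, Pow(590566, Rational(1, 2))) ≈ 1537.0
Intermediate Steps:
Function('P')(J) = Add(Rational(7, 9), Mul(Rational(1, 9), J)) (Function('P')(J) = Mul(Rational(-1, 9), Add(-7, Mul(-1, J))) = Add(Rational(7, 9), Mul(Rational(1, 9), J)))
Function('B')(H, D) = Add(-801, Pow(D, 2), Mul(-1722, H)) (Function('B')(H, D) = Add(7, Add(Add(Mul(-1722, H), Mul(D, D)), -808)) = Add(7, Add(Add(Mul(-1722, H), Pow(D, 2)), -808)) = Add(7, Add(Add(Pow(D, 2), Mul(-1722, H)), -808)) = Add(7, Add(-808, Pow(D, 2), Mul(-1722, H))) = Add(-801, Pow(D, 2), Mul(-1722, H)))
Pow(Add(Function('B')(Function('P')(20), 1539), Function('X')(-290, -1903)), Rational(1, 2)) = Pow(Add(Add(-801, Pow(1539, 2), Mul(-1722, Add(Rational(7, 9), Mul(Rational(1, 9), 20)))), -290), Rational(1, 2)) = Pow(Add(Add(-801, 2368521, Mul(-1722, Add(Rational(7, 9), Rational(20, 9)))), -290), Rational(1, 2)) = Pow(Add(Add(-801, 2368521, Mul(-1722, 3)), -290), Rational(1, 2)) = Pow(Add(Add(-801, 2368521, -5166), -290), Rational(1, 2)) = Pow(Add(2362554, -290), Rational(1, 2)) = Pow(2362264, Rational(1, 2)) = Mul(2, Pow(590566, Rational(1, 2)))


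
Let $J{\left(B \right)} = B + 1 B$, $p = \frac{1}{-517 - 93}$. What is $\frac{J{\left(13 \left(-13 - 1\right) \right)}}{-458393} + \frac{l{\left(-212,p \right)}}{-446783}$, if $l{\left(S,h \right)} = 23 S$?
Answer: $\frac{184442560}{15754015363} \approx 0.011708$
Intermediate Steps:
$p = - \frac{1}{610}$ ($p = \frac{1}{-610} = - \frac{1}{610} \approx -0.0016393$)
$J{\left(B \right)} = 2 B$ ($J{\left(B \right)} = B + B = 2 B$)
$\frac{J{\left(13 \left(-13 - 1\right) \right)}}{-458393} + \frac{l{\left(-212,p \right)}}{-446783} = \frac{2 \cdot 13 \left(-13 - 1\right)}{-458393} + \frac{23 \left(-212\right)}{-446783} = 2 \cdot 13 \left(-14\right) \left(- \frac{1}{458393}\right) - - \frac{4876}{446783} = 2 \left(-182\right) \left(- \frac{1}{458393}\right) + \frac{4876}{446783} = \left(-364\right) \left(- \frac{1}{458393}\right) + \frac{4876}{446783} = \frac{28}{35261} + \frac{4876}{446783} = \frac{184442560}{15754015363}$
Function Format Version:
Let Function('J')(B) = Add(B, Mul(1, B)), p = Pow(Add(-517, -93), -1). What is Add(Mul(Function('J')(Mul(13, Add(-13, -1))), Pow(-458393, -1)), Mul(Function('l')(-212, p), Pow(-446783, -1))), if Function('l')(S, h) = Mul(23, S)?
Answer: Rational(184442560, 15754015363) ≈ 0.011708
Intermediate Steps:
p = Rational(-1, 610) (p = Pow(-610, -1) = Rational(-1, 610) ≈ -0.0016393)
Function('J')(B) = Mul(2, B) (Function('J')(B) = Add(B, B) = Mul(2, B))
Add(Mul(Function('J')(Mul(13, Add(-13, -1))), Pow(-458393, -1)), Mul(Function('l')(-212, p), Pow(-446783, -1))) = Add(Mul(Mul(2, Mul(13, Add(-13, -1))), Pow(-458393, -1)), Mul(Mul(23, -212), Pow(-446783, -1))) = Add(Mul(Mul(2, Mul(13, -14)), Rational(-1, 458393)), Mul(-4876, Rational(-1, 446783))) = Add(Mul(Mul(2, -182), Rational(-1, 458393)), Rational(4876, 446783)) = Add(Mul(-364, Rational(-1, 458393)), Rational(4876, 446783)) = Add(Rational(28, 35261), Rational(4876, 446783)) = Rational(184442560, 15754015363)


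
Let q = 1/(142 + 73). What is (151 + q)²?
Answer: 1054041156/46225 ≈ 22802.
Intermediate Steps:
q = 1/215 ≈ 0.0046512
(151 + q)² = (151 + 1/215)² = (32466/215)² = 1054041156/46225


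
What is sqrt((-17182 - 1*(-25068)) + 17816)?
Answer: sqrt(25702) ≈ 160.32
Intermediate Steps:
sqrt((-17182 - 1*(-25068)) + 17816) = sqrt((-17182 + 25068) + 17816) = sqrt(7886 + 17816) = sqrt(25702)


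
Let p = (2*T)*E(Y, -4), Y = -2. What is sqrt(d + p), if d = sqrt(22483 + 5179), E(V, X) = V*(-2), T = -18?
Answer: sqrt(-144 + sqrt(27662)) ≈ 4.7243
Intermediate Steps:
E(V, X) = -2*V
d = sqrt(27662) ≈ 166.32
p = -144 (p = (2*(-18))*(-2*(-2)) = -36*4 = -144)
sqrt(d + p) = sqrt(sqrt(27662) - 144) = sqrt(-144 + sqrt(27662))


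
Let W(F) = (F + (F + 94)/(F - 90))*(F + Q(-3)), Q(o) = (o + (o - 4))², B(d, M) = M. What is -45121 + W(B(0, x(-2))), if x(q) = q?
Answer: -45415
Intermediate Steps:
Q(o) = (-4 + 2*o)² (Q(o) = (o + (-4 + o))² = (-4 + 2*o)²)
W(F) = (100 + F)*(F + (94 + F)/(-90 + F)) (W(F) = (F + (F + 94)/(F - 90))*(F + 4*(-2 - 3)²) = (F + (94 + F)/(-90 + F))*(F + 4*(-5)²) = (F + (94 + F)/(-90 + F))*(F + 4*25) = (F + (94 + F)/(-90 + F))*(F + 100) = (F + (94 + F)/(-90 + F))*(100 + F) = (100 + F)*(F + (94 + F)/(-90 + F)))
-45121 + W(B(0, x(-2))) = -45121 + (9400 + (-2)³ - 8806*(-2) + 11*(-2)²)/(-90 - 2) = -45121 + (9400 - 8 + 17612 + 11*4)/(-92) = -45121 - (9400 - 8 + 17612 + 44)/92 = -45121 - 1/92*27048 = -45121 - 294 = -45415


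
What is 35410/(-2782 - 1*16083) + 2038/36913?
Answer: -253728492/139272749 ≈ -1.8218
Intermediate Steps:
35410/(-2782 - 1*16083) + 2038/36913 = 35410/(-2782 - 16083) + 2038*(1/36913) = 35410/(-18865) + 2038/36913 = 35410*(-1/18865) + 2038/36913 = -7082/3773 + 2038/36913 = -253728492/139272749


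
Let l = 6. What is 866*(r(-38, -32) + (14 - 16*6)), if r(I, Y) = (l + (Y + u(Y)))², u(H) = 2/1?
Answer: 427804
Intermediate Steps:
u(H) = 2 (u(H) = 2*1 = 2)
r(I, Y) = (8 + Y)² (r(I, Y) = (6 + (Y + 2))² = (6 + (2 + Y))² = (8 + Y)²)
866*(r(-38, -32) + (14 - 16*6)) = 866*((8 - 32)² + (14 - 16*6)) = 866*((-24)² + (14 - 96)) = 866*(576 - 82) = 866*494 = 427804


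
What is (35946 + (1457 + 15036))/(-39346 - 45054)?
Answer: -52439/84400 ≈ -0.62132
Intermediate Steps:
(35946 + (1457 + 15036))/(-39346 - 45054) = (35946 + 16493)/(-84400) = 52439*(-1/84400) = -52439/84400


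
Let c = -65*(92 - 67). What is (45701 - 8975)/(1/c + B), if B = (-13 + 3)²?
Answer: 59679750/162499 ≈ 367.26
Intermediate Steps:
B = 100 (B = (-10)² = 100)
c = -1625 (c = -65*25 = -1625)
(45701 - 8975)/(1/c + B) = (45701 - 8975)/(1/(-1625) + 100) = 36726/(-1/1625 + 100) = 36726/(162499/1625) = 36726*(1625/162499) = 59679750/162499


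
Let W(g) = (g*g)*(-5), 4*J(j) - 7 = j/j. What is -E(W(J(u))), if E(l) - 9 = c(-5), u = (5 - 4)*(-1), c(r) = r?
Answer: -4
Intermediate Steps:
u = -1 (u = 1*(-1) = -1)
J(j) = 2 (J(j) = 7/4 + (j/j)/4 = 7/4 + (¼)*1 = 7/4 + ¼ = 2)
W(g) = -5*g² (W(g) = g²*(-5) = -5*g²)
E(l) = 4 (E(l) = 9 - 5 = 4)
-E(W(J(u))) = -1*4 = -4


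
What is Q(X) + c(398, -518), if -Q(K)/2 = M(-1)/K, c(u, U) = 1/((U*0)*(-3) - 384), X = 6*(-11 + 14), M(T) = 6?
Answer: -257/384 ≈ -0.66927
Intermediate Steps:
X = 18 (X = 6*3 = 18)
c(u, U) = -1/384 (c(u, U) = 1/(0*(-3) - 384) = 1/(0 - 384) = 1/(-384) = -1/384)
Q(K) = -12/K
Q(X) + c(398, -518) = -12/18 - 1/384 = -12*1/18 - 1/384 = -2/3 - 1/384 = -257/384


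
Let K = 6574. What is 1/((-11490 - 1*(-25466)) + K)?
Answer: 1/20550 ≈ 4.8662e-5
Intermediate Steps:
1/((-11490 - 1*(-25466)) + K) = 1/((-11490 - 1*(-25466)) + 6574) = 1/((-11490 + 25466) + 6574) = 1/(13976 + 6574) = 1/20550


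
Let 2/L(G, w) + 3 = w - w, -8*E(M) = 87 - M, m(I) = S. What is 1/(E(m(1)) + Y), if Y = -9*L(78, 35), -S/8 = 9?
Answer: -8/111 ≈ -0.072072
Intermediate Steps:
S = -72 (S = -8*9 = -72)
m(I) = -72
E(M) = -87/8 + M/8 (E(M) = -(87 - M)/8 = -87/8 + M/8)
L(G, w) = -⅔ (L(G, w) = 2/(-3 + (w - w)) = 2/(-3 + 0) = 2/(-3) = 2*(-⅓) = -⅔)
Y = 6 (Y = -9*(-⅔) = 6)
1/(E(m(1)) + Y) = 1/((-87/8 + (⅛)*(-72)) + 6) = 1/((-87/8 - 9) + 6) = 1/(-159/8 + 6) = 1/(-111/8) = -8/111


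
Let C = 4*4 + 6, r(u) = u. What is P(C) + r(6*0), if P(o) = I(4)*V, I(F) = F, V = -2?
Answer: -8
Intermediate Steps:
C = 22 (C = 16 + 6 = 22)
P(o) = -8 (P(o) = 4*(-2) = -8)
P(C) + r(6*0) = -8 + 6*0 = -8 + 0 = -8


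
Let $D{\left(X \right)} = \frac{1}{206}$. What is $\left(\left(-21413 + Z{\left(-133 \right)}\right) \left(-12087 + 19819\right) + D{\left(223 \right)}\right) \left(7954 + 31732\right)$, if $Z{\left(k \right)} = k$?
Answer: $- \frac{680977956080333}{103} \approx -6.6114 \cdot 10^{12}$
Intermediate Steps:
$D{\left(X \right)} = \frac{1}{206}$
$\left(\left(-21413 + Z{\left(-133 \right)}\right) \left(-12087 + 19819\right) + D{\left(223 \right)}\right) \left(7954 + 31732\right) = \left(\left(-21413 - 133\right) \left(-12087 + 19819\right) + \frac{1}{206}\right) \left(7954 + 31732\right) = \left(\left(-21546\right) 7732 + \frac{1}{206}\right) 39686 = \left(-166593672 + \frac{1}{206}\right) 39686 = \left(- \frac{34318296431}{206}\right) 39686 = - \frac{680977956080333}{103}$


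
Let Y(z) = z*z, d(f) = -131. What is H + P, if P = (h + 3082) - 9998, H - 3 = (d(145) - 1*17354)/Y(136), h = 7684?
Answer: 14242931/18496 ≈ 770.05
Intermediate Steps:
Y(z) = z²
H = 38003/18496 (H = 3 + (-131 - 1*17354)/(136²) = 3 + (-131 - 17354)/18496 = 3 - 17485*1/18496 = 3 - 17485/18496 = 38003/18496 ≈ 2.0547)
P = 768 (P = (7684 + 3082) - 9998 = 10766 - 9998 = 768)
H + P = 38003/18496 + 768 = 14242931/18496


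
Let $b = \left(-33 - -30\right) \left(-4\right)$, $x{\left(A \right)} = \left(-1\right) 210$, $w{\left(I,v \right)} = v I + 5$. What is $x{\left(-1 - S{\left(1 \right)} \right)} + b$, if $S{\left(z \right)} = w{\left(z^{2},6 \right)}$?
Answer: $-198$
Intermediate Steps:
$w{\left(I,v \right)} = 5 + I v$ ($w{\left(I,v \right)} = I v + 5 = 5 + I v$)
$S{\left(z \right)} = 5 + 6 z^{2}$ ($S{\left(z \right)} = 5 + z^{2} \cdot 6 = 5 + 6 z^{2}$)
$x{\left(A \right)} = -210$
$b = 12$ ($b = \left(-33 + 30\right) \left(-4\right) = \left(-3\right) \left(-4\right) = 12$)
$x{\left(-1 - S{\left(1 \right)} \right)} + b = -210 + 12 = -198$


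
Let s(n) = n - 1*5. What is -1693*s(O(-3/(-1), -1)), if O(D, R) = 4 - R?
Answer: 0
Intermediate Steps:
s(n) = -5 + n (s(n) = n - 5 = -5 + n)
-1693*s(O(-3/(-1), -1)) = -1693*(-5 + (4 - 1*(-1))) = -1693*(-5 + (4 + 1)) = -1693*(-5 + 5) = -1693*0 = 0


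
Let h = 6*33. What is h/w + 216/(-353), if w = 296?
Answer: 2979/52244 ≈ 0.057021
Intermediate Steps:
h = 198
h/w + 216/(-353) = 198/296 + 216/(-353) = 198*(1/296) + 216*(-1/353) = 99/148 - 216/353 = 2979/52244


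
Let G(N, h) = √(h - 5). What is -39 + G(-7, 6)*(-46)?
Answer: -85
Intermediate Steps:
G(N, h) = √(-5 + h)
-39 + G(-7, 6)*(-46) = -39 + √(-5 + 6)*(-46) = -39 + √1*(-46) = -39 + 1*(-46) = -39 - 46 = -85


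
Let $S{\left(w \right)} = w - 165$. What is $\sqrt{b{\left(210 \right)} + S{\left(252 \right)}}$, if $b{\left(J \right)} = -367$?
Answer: $2 i \sqrt{70} \approx 16.733 i$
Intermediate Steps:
$S{\left(w \right)} = -165 + w$ ($S{\left(w \right)} = w - 165 = -165 + w$)
$\sqrt{b{\left(210 \right)} + S{\left(252 \right)}} = \sqrt{-367 + \left(-165 + 252\right)} = \sqrt{-367 + 87} = \sqrt{-280} = 2 i \sqrt{70}$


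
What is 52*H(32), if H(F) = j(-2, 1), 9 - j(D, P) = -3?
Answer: 624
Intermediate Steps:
j(D, P) = 12 (j(D, P) = 9 - 1*(-3) = 9 + 3 = 12)
H(F) = 12
52*H(32) = 52*12 = 624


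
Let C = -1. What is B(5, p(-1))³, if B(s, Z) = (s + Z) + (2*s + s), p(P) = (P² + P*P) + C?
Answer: 9261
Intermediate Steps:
p(P) = -1 + 2*P² (p(P) = (P² + P*P) - 1 = (P² + P²) - 1 = 2*P² - 1 = -1 + 2*P²)
B(s, Z) = Z + 4*s (B(s, Z) = (Z + s) + 3*s = Z + 4*s)
B(5, p(-1))³ = ((-1 + 2*(-1)²) + 4*5)³ = ((-1 + 2*1) + 20)³ = ((-1 + 2) + 20)³ = (1 + 20)³ = 21³ = 9261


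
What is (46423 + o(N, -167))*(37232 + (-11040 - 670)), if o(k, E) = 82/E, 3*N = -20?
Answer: 197860810798/167 ≈ 1.1848e+9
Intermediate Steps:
N = -20/3 (N = (⅓)*(-20) = -20/3 ≈ -6.6667)
(46423 + o(N, -167))*(37232 + (-11040 - 670)) = (46423 + 82/(-167))*(37232 + (-11040 - 670)) = (46423 + 82*(-1/167))*(37232 - 11710) = (46423 - 82/167)*25522 = (7752559/167)*25522 = 197860810798/167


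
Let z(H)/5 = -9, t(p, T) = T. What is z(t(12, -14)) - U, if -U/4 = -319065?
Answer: -1276305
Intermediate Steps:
U = 1276260 (U = -4*(-319065) = 1276260)
z(H) = -45 (z(H) = 5*(-9) = -45)
z(t(12, -14)) - U = -45 - 1*1276260 = -45 - 1276260 = -1276305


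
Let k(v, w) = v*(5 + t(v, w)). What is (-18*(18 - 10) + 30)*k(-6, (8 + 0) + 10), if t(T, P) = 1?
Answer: 4104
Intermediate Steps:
k(v, w) = 6*v (k(v, w) = v*(5 + 1) = v*6 = 6*v)
(-18*(18 - 10) + 30)*k(-6, (8 + 0) + 10) = (-18*(18 - 10) + 30)*(6*(-6)) = (-18*8 + 30)*(-36) = (-144 + 30)*(-36) = -114*(-36) = 4104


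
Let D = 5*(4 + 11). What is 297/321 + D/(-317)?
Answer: 23358/33919 ≈ 0.68864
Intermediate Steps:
D = 75 (D = 5*15 = 75)
297/321 + D/(-317) = 297/321 + 75/(-317) = 297*(1/321) + 75*(-1/317) = 99/107 - 75/317 = 23358/33919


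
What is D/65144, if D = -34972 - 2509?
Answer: -37481/65144 ≈ -0.57536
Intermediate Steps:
D = -37481
D/65144 = -37481/65144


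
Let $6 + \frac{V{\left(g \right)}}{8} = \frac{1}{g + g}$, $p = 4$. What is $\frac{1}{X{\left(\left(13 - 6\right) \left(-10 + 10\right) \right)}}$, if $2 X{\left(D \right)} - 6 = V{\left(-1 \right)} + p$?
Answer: $- \frac{1}{21} \approx -0.047619$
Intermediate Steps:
$V{\left(g \right)} = -48 + \frac{4}{g}$ ($V{\left(g \right)} = -48 + \frac{8}{g + g} = -48 + \frac{8}{2 g} = -48 + 8 \frac{1}{2 g} = -48 + \frac{4}{g}$)
$X{\left(D \right)} = -21$ ($X{\left(D \right)} = 3 + \frac{\left(-48 + \frac{4}{-1}\right) + 4}{2} = 3 + \frac{\left(-48 + 4 \left(-1\right)\right) + 4}{2} = 3 + \frac{\left(-48 - 4\right) + 4}{2} = 3 + \frac{-52 + 4}{2} = 3 + \frac{1}{2} \left(-48\right) = 3 - 24 = -21$)
$\frac{1}{X{\left(\left(13 - 6\right) \left(-10 + 10\right) \right)}} = \frac{1}{-21} = - \frac{1}{21}$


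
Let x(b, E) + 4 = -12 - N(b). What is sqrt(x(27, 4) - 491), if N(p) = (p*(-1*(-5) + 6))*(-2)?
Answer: sqrt(87) ≈ 9.3274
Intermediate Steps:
N(p) = -22*p (N(p) = (p*(5 + 6))*(-2) = (p*11)*(-2) = (11*p)*(-2) = -22*p)
x(b, E) = -16 + 22*b (x(b, E) = -4 + (-12 - (-22)*b) = -4 + (-12 + 22*b) = -16 + 22*b)
sqrt(x(27, 4) - 491) = sqrt((-16 + 22*27) - 491) = sqrt((-16 + 594) - 491) = sqrt(578 - 491) = sqrt(87)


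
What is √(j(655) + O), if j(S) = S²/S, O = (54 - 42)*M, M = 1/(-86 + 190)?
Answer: √442858/26 ≈ 25.595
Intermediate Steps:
M = 1/104 ≈ 0.0096154
O = 3/26 (O = (54 - 42)*(1/104) = 12*(1/104) = 3/26 ≈ 0.11538)
j(S) = S
√(j(655) + O) = √(655 + 3/26) = √(17033/26) = √442858/26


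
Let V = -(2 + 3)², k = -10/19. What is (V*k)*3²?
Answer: 2250/19 ≈ 118.42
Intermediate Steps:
k = -10/19 (k = -10*1/19 = -10/19 ≈ -0.52632)
V = -25 (V = -1*5² = -1*25 = -25)
(V*k)*3² = -25*(-10/19)*3² = (250/19)*9 = 2250/19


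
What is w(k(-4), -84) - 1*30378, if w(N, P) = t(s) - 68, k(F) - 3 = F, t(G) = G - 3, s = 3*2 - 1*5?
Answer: -30448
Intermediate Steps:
s = 1 (s = 6 - 5 = 1)
t(G) = -3 + G
k(F) = 3 + F
w(N, P) = -70 (w(N, P) = (-3 + 1) - 68 = -2 - 68 = -70)
w(k(-4), -84) - 1*30378 = -70 - 1*30378 = -70 - 30378 = -30448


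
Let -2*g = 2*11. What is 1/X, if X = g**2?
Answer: 1/121 ≈ 0.0082645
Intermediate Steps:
g = -11 ≈ -11.000
X = 121 (X = (-11)**2 = 121)
1/X = 1/121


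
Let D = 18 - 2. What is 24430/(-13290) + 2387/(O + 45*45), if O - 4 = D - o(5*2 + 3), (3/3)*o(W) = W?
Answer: -1791853/2700528 ≈ -0.66352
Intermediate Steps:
D = 16
o(W) = W
O = 7 (O = 4 + (16 - (5*2 + 3)) = 4 + (16 - (10 + 3)) = 4 + (16 - 1*13) = 4 + (16 - 13) = 4 + 3 = 7)
24430/(-13290) + 2387/(O + 45*45) = 24430/(-13290) + 2387/(7 + 45*45) = 24430*(-1/13290) + 2387/(7 + 2025) = -2443/1329 + 2387/2032 = -1791853/2700528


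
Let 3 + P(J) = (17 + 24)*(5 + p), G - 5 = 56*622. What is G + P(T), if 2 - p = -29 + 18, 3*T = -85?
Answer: 35572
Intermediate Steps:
T = -85/3 (T = (1/3)*(-85) = -85/3 ≈ -28.333)
p = 13 (p = 2 - (-29 + 18) = 2 - 1*(-11) = 2 + 11 = 13)
G = 34837 (G = 5 + 56*622 = 5 + 34832 = 34837)
P(J) = 735 (P(J) = -3 + (17 + 24)*(5 + 13) = -3 + 41*18 = -3 + 738 = 735)
G + P(T) = 34837 + 735 = 35572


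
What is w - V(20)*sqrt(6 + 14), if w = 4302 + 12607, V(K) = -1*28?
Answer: 16909 + 56*sqrt(5) ≈ 17034.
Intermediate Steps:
V(K) = -28
w = 16909
w - V(20)*sqrt(6 + 14) = 16909 - (-28)*sqrt(6 + 14) = 16909 - (-28)*sqrt(20) = 16909 - (-28)*2*sqrt(5) = 16909 - (-56)*sqrt(5) = 16909 + 56*sqrt(5)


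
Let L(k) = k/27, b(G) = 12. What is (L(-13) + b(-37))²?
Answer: 96721/729 ≈ 132.68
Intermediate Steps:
L(k) = k/27 (L(k) = k*(1/27) = k/27)
(L(-13) + b(-37))² = ((1/27)*(-13) + 12)² = (-13/27 + 12)² = (311/27)² = 96721/729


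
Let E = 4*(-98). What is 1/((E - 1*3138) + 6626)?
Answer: 1/3096 ≈ 0.00032300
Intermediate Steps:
E = -392
1/((E - 1*3138) + 6626) = 1/((-392 - 1*3138) + 6626) = 1/((-392 - 3138) + 6626) = 1/(-3530 + 6626) = 1/3096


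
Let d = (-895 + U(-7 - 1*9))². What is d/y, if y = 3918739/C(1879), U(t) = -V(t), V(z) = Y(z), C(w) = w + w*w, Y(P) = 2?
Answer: 2842297384680/3918739 ≈ 7.2531e+5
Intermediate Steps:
C(w) = w + w²
V(z) = 2
U(t) = -2 (U(t) = -1*2 = -2)
d = 804609 (d = (-895 - 2)² = (-897)² = 804609)
y = 3918739/3532520 (y = 3918739/((1879*(1 + 1879))) = 3918739/((1879*1880)) = 3918739/3532520 ≈ 1.1093)
d/y = 804609/(3918739/3532520) = 804609*(3532520/3918739) = 2842297384680/3918739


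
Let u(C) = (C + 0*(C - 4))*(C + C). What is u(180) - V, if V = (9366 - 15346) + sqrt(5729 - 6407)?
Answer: 70780 - I*sqrt(678) ≈ 70780.0 - 26.038*I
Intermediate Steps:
u(C) = 2*C**2 (u(C) = (C + 0*(-4 + C))*(2*C) = (C + 0)*(2*C) = C*(2*C) = 2*C**2)
V = -5980 + I*sqrt(678) (V = -5980 + sqrt(-678) = -5980 + I*sqrt(678) ≈ -5980.0 + 26.038*I)
u(180) - V = 2*180**2 - (-5980 + I*sqrt(678)) = 2*32400 + (5980 - I*sqrt(678)) = 64800 + (5980 - I*sqrt(678)) = 70780 - I*sqrt(678)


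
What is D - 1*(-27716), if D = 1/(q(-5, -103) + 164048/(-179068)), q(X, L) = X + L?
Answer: 135138958401/4875848 ≈ 27716.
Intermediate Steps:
q(X, L) = L + X
D = -44767/4875848 (D = 1/((-103 - 5) + 164048/(-179068)) = 1/(-108 + 164048*(-1/179068)) = 1/(-108 - 41012/44767) = 1/(-4875848/44767) = -44767/4875848 ≈ -0.0091814)
D - 1*(-27716) = -44767/4875848 - 1*(-27716) = -44767/4875848 + 27716 = 135138958401/4875848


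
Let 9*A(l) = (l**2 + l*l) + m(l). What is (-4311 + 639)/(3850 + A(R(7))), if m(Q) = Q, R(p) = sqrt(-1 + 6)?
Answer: -229088736/240263119 + 33048*sqrt(5)/1201315595 ≈ -0.95343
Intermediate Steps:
R(p) = sqrt(5)
A(l) = l/9 + 2*l**2/9 (A(l) = ((l**2 + l*l) + l)/9 = ((l**2 + l**2) + l)/9 = (2*l**2 + l)/9 = (l + 2*l**2)/9 = l/9 + 2*l**2/9)
(-4311 + 639)/(3850 + A(R(7))) = (-4311 + 639)/(3850 + sqrt(5)*(1 + 2*sqrt(5))/9) = -3672/(3850 + sqrt(5)*(1 + 2*sqrt(5))/9)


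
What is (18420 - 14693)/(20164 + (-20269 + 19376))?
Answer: 3727/19271 ≈ 0.19340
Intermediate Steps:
(18420 - 14693)/(20164 + (-20269 + 19376)) = 3727/(20164 - 893) = 3727/19271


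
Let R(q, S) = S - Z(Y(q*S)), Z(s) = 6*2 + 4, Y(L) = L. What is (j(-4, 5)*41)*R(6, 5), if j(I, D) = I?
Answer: 1804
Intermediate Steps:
Z(s) = 16 (Z(s) = 12 + 4 = 16)
R(q, S) = -16 + S (R(q, S) = S - 1*16 = S - 16 = -16 + S)
(j(-4, 5)*41)*R(6, 5) = (-4*41)*(-16 + 5) = -164*(-11) = 1804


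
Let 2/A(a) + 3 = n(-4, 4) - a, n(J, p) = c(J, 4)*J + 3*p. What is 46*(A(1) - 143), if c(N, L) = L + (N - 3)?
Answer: -32867/5 ≈ -6573.4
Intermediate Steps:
c(N, L) = -3 + L + N (c(N, L) = L + (-3 + N) = -3 + L + N)
n(J, p) = 3*p + J*(1 + J) (n(J, p) = (-3 + 4 + J)*J + 3*p = (1 + J)*J + 3*p = J*(1 + J) + 3*p = 3*p + J*(1 + J))
A(a) = 2/(21 - a) (A(a) = 2/(-3 + ((3*4 - 4*(1 - 4)) - a)) = 2/(-3 + ((12 - 4*(-3)) - a)) = 2/(-3 + ((12 + 12) - a)) = 2/(-3 + (24 - a)) = 2/(21 - a))
46*(A(1) - 143) = 46*(-2/(-21 + 1) - 143) = 46*(-2/(-20) - 143) = 46*(-2*(-1/20) - 143) = 46*(⅒ - 143) = 46*(-1429/10) = -32867/5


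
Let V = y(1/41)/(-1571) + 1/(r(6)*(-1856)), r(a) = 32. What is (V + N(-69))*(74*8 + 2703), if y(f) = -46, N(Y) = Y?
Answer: -21204323210365/93304832 ≈ -2.2726e+5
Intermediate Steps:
V = 2730461/93304832 (V = -46/(-1571) + 1/(32*(-1856)) = -46*(-1/1571) + (1/32)*(-1/1856) = 46/1571 - 1/59392 = 2730461/93304832 ≈ 0.029264)
(V + N(-69))*(74*8 + 2703) = (2730461/93304832 - 69)*(74*8 + 2703) = -6435302947*(592 + 2703)/93304832 = -6435302947/93304832*3295 = -21204323210365/93304832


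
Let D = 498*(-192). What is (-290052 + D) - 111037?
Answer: -496705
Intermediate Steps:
D = -95616
(-290052 + D) - 111037 = (-290052 - 95616) - 111037 = -385668 - 111037 = -496705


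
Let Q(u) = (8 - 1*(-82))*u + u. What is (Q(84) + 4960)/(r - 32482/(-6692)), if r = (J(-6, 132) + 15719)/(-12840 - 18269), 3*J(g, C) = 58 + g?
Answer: 3935878077768/1357762493 ≈ 2898.8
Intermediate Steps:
J(g, C) = 58/3 + g/3 (J(g, C) = (58 + g)/3 = 58/3 + g/3)
r = -47209/93327 (r = ((58/3 + (⅓)*(-6)) + 15719)/(-12840 - 18269) = ((58/3 - 2) + 15719)/(-31109) = (52/3 + 15719)*(-1/31109) = (47209/3)*(-1/31109) = -47209/93327 ≈ -0.50585)
Q(u) = 91*u (Q(u) = (8 + 82)*u + u = 90*u + u = 91*u)
(Q(84) + 4960)/(r - 32482/(-6692)) = (91*84 + 4960)/(-47209/93327 - 32482/(-6692)) = (7644 + 4960)/(-47209/93327 - 32482*(-1/6692)) = 12604/(-47209/93327 + 16241/3346) = 12604/(1357762493/312272142) = 12604*(312272142/1357762493) = 3935878077768/1357762493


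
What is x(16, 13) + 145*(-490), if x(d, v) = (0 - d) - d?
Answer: -71082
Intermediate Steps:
x(d, v) = -2*d (x(d, v) = -d - d = -2*d)
x(16, 13) + 145*(-490) = -2*16 + 145*(-490) = -32 - 71050 = -71082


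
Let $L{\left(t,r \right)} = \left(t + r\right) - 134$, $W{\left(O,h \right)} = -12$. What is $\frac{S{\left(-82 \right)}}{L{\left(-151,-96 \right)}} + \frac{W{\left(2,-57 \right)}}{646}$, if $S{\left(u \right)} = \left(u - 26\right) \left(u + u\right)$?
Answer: $- \frac{1907754}{41021} \approx -46.507$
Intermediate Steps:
$S{\left(u \right)} = 2 u \left(-26 + u\right)$ ($S{\left(u \right)} = \left(-26 + u\right) 2 u = 2 u \left(-26 + u\right)$)
$L{\left(t,r \right)} = -134 + r + t$ ($L{\left(t,r \right)} = \left(r + t\right) - 134 = -134 + r + t$)
$\frac{S{\left(-82 \right)}}{L{\left(-151,-96 \right)}} + \frac{W{\left(2,-57 \right)}}{646} = \frac{2 \left(-82\right) \left(-26 - 82\right)}{-134 - 96 - 151} - \frac{12}{646} = \frac{2 \left(-82\right) \left(-108\right)}{-381} - \frac{6}{323} = 17712 \left(- \frac{1}{381}\right) - \frac{6}{323} = - \frac{5904}{127} - \frac{6}{323} = - \frac{1907754}{41021}$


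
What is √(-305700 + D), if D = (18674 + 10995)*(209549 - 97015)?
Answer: 13*√19754234 ≈ 57779.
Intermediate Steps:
D = 3338771246 (D = 29669*112534 = 3338771246)
√(-305700 + D) = √(-305700 + 3338771246) = √3338465546 = 13*√19754234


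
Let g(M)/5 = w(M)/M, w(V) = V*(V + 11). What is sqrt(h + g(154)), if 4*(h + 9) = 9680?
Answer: 2*sqrt(809) ≈ 56.886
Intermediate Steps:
w(V) = V*(11 + V)
h = 2411 (h = -9 + (1/4)*9680 = -9 + 2420 = 2411)
g(M) = 55 + 5*M (g(M) = 5*((M*(11 + M))/M) = 5*(11 + M) = 55 + 5*M)
sqrt(h + g(154)) = sqrt(2411 + (55 + 5*154)) = sqrt(2411 + (55 + 770)) = sqrt(2411 + 825) = sqrt(3236) = 2*sqrt(809)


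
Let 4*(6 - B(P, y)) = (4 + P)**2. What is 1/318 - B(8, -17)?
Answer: 9541/318 ≈ 30.003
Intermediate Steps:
B(P, y) = 6 - (4 + P)**2/4
1/318 - B(8, -17) = 1/318 - (6 - (4 + 8)**2/4) = 1/318 - (6 - 1/4*12**2) = 1/318 - (6 - 1/4*144) = 1/318 - (6 - 36) = 1/318 - 1*(-30) = 1/318 + 30 = 9541/318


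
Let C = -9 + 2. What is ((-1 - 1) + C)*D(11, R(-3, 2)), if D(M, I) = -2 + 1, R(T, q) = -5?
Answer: 9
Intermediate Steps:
C = -7
D(M, I) = -1
((-1 - 1) + C)*D(11, R(-3, 2)) = ((-1 - 1) - 7)*(-1) = (-2 - 7)*(-1) = -9*(-1) = 9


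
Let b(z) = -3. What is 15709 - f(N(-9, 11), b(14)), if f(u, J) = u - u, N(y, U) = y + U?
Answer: 15709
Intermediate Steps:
N(y, U) = U + y
f(u, J) = 0
15709 - f(N(-9, 11), b(14)) = 15709 - 1*0 = 15709 + 0 = 15709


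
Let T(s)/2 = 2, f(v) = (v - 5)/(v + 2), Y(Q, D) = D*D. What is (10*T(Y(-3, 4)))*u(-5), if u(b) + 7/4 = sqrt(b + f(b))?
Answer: -70 + 40*I*sqrt(15)/3 ≈ -70.0 + 51.64*I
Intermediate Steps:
Y(Q, D) = D**2
f(v) = (-5 + v)/(2 + v)
u(b) = -7/4 + sqrt(b + (-5 + b)/(2 + b))
T(s) = 4 (T(s) = 2*2 = 4)
(10*T(Y(-3, 4)))*u(-5) = (10*4)*(-7/4 + sqrt((-5 - 5 - 5*(2 - 5))/(2 - 5))) = 40*(-7/4 + sqrt((-5 - 5 - 5*(-3))/(-3))) = 40*(-7/4 + sqrt(-(-5 - 5 + 15)/3)) = 40*(-7/4 + sqrt(-1/3*5)) = 40*(-7/4 + sqrt(-5/3)) = 40*(-7/4 + I*sqrt(15)/3) = -70 + 40*I*sqrt(15)/3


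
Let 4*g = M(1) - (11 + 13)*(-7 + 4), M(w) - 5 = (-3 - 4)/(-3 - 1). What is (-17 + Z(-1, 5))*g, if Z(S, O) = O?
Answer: -945/4 ≈ -236.25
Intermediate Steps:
M(w) = 27/4 (M(w) = 5 + (-3 - 4)/(-3 - 1) = 5 - 7/(-4) = 5 - 7*(-¼) = 5 + 7/4 = 27/4)
g = 315/16 (g = (27/4 - (11 + 13)*(-7 + 4))/4 = (27/4 - 24*(-3))/4 = (27/4 - 1*(-72))/4 = (27/4 + 72)/4 = (¼)*(315/4) = 315/16 ≈ 19.688)
(-17 + Z(-1, 5))*g = (-17 + 5)*(315/16) = -12*315/16 = -945/4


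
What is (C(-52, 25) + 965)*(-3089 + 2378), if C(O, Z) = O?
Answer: -649143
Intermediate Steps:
(C(-52, 25) + 965)*(-3089 + 2378) = (-52 + 965)*(-3089 + 2378) = 913*(-711) = -649143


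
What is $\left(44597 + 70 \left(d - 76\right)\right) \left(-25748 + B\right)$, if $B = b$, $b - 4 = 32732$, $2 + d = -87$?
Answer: $230932436$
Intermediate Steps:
$d = -89$ ($d = -2 - 87 = -89$)
$b = 32736$ ($b = 4 + 32732 = 32736$)
$B = 32736$
$\left(44597 + 70 \left(d - 76\right)\right) \left(-25748 + B\right) = \left(44597 + 70 \left(-89 - 76\right)\right) \left(-25748 + 32736\right) = \left(44597 + 70 \left(-165\right)\right) 6988 = \left(44597 - 11550\right) 6988 = 33047 \cdot 6988 = 230932436$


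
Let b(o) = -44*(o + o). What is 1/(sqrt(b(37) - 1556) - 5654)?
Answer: -2827/15986264 - I*sqrt(1203)/15986264 ≈ -0.00017684 - 2.1696e-6*I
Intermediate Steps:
b(o) = -88*o
1/(sqrt(b(37) - 1556) - 5654) = 1/(sqrt(-88*37 - 1556) - 5654) = 1/(sqrt(-3256 - 1556) - 5654) = 1/(sqrt(-4812) - 5654) = 1/(2*I*sqrt(1203) - 5654) = 1/(-5654 + 2*I*sqrt(1203))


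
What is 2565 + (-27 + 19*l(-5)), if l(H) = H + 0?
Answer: 2443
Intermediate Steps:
l(H) = H
2565 + (-27 + 19*l(-5)) = 2565 + (-27 + 19*(-5)) = 2565 + (-27 - 95) = 2565 - 122 = 2443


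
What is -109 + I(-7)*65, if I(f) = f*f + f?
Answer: 2621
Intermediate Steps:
I(f) = f + f² (I(f) = f² + f = f + f²)
-109 + I(-7)*65 = -109 - 7*(1 - 7)*65 = -109 - 7*(-6)*65 = -109 + 42*65 = -109 + 2730 = 2621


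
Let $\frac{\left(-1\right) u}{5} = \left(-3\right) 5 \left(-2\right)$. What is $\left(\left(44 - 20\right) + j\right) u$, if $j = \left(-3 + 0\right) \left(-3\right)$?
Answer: $-4950$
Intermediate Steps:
$j = 9$ ($j = \left(-3\right) \left(-3\right) = 9$)
$u = -150$ ($u = - 5 \left(-3\right) 5 \left(-2\right) = - 5 \left(\left(-15\right) \left(-2\right)\right) = \left(-5\right) 30 = -150$)
$\left(\left(44 - 20\right) + j\right) u = \left(\left(44 - 20\right) + 9\right) \left(-150\right) = \left(24 + 9\right) \left(-150\right) = 33 \left(-150\right) = -4950$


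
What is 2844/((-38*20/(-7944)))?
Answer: 2824092/95 ≈ 29727.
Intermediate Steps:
2844/((-38*20/(-7944))) = 2844/((-760*(-1/7944))) = 2844/(95/993) = 2844*(993/95) = 2824092/95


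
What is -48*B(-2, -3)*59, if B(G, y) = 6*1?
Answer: -16992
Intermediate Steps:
B(G, y) = 6
-48*B(-2, -3)*59 = -48*6*59 = -288*59 = -16992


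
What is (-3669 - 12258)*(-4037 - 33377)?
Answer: 595892778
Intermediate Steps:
(-3669 - 12258)*(-4037 - 33377) = -15927*(-37414) = 595892778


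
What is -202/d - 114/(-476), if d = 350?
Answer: -287/850 ≈ -0.33765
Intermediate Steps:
-202/d - 114/(-476) = -202/350 - 114/(-476) = -202*1/350 - 114*(-1/476) = -101/175 + 57/238 = -287/850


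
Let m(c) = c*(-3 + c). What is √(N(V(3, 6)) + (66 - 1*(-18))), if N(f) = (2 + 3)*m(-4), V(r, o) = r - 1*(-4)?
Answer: 4*√14 ≈ 14.967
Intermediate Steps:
V(r, o) = 4 + r (V(r, o) = r + 4 = 4 + r)
N(f) = 140 (N(f) = (2 + 3)*(-4*(-3 - 4)) = 5*(-4*(-7)) = 5*28 = 140)
√(N(V(3, 6)) + (66 - 1*(-18))) = √(140 + (66 - 1*(-18))) = √(140 + (66 + 18)) = √(140 + 84) = √224 = 4*√14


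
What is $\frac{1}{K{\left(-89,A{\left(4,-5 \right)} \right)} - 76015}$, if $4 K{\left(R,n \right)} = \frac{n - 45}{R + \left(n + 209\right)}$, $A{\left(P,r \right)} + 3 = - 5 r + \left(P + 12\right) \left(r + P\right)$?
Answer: $- \frac{168}{12770533} \approx -1.3155 \cdot 10^{-5}$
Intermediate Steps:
$A{\left(P,r \right)} = -3 - 5 r + \left(12 + P\right) \left(P + r\right)$ ($A{\left(P,r \right)} = -3 - \left(5 r - \left(P + 12\right) \left(r + P\right)\right) = -3 - \left(5 r - \left(12 + P\right) \left(P + r\right)\right) = -3 - 5 r + \left(12 + P\right) \left(P + r\right)$)
$K{\left(R,n \right)} = \frac{-45 + n}{4 \left(209 + R + n\right)}$ ($K{\left(R,n \right)} = \frac{\left(n - 45\right) \frac{1}{R + \left(n + 209\right)}}{4} = \frac{\left(-45 + n\right) \frac{1}{R + \left(209 + n\right)}}{4} = \frac{\left(-45 + n\right) \frac{1}{209 + R + n}}{4} = \frac{\frac{1}{209 + R + n} \left(-45 + n\right)}{4} = \frac{-45 + n}{4 \left(209 + R + n\right)}$)
$\frac{1}{K{\left(-89,A{\left(4,-5 \right)} \right)} - 76015} = \frac{1}{\frac{-45 + \left(-3 + 4^{2} + 7 \left(-5\right) + 12 \cdot 4 + 4 \left(-5\right)\right)}{4 \left(209 - 89 + \left(-3 + 4^{2} + 7 \left(-5\right) + 12 \cdot 4 + 4 \left(-5\right)\right)\right)} - 76015} = \frac{1}{\frac{-45 - -6}{4 \left(209 - 89 - -6\right)} - 76015} = \frac{1}{\frac{-45 + 6}{4 \left(209 - 89 + 6\right)} - 76015} = \frac{1}{\frac{1}{4} \cdot \frac{1}{126} \left(-39\right) - 76015} = \frac{1}{- \frac{13}{168} - 76015} = \frac{1}{- \frac{12770533}{168}} = - \frac{168}{12770533}$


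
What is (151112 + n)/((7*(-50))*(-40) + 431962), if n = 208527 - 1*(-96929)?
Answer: 228284/222981 ≈ 1.0238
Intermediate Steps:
n = 305456 (n = 208527 + 96929 = 305456)
(151112 + n)/((7*(-50))*(-40) + 431962) = (151112 + 305456)/((7*(-50))*(-40) + 431962) = 456568/(-350*(-40) + 431962) = 456568/(14000 + 431962) = 456568/445962 = 456568*(1/445962) = 228284/222981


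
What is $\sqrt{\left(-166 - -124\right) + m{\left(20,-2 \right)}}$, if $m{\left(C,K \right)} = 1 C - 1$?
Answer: $i \sqrt{23} \approx 4.7958 i$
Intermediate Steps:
$m{\left(C,K \right)} = -1 + C$ ($m{\left(C,K \right)} = C - 1 = -1 + C$)
$\sqrt{\left(-166 - -124\right) + m{\left(20,-2 \right)}} = \sqrt{\left(-166 - -124\right) + \left(-1 + 20\right)} = \sqrt{\left(-166 + 124\right) + 19} = \sqrt{-42 + 19} = \sqrt{-23} = i \sqrt{23}$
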